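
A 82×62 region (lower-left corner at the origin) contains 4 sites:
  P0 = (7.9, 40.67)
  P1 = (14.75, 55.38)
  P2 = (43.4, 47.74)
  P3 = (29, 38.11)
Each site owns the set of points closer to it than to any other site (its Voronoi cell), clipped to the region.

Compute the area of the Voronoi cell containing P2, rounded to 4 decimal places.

Area of P2's cell: 2307.3054

1. box [0,82]×[0,62]: [(0, 0) (82, 0) (82, 62) (0, 62)]
2. ⊥bis P2·P0 via (25.65,44.205): [(34.4536, 0) (82, 0) (82, 62) (22.106, 62)]  |A|=3330.6499
3. ⊥bis P2·P1 via (29.075,51.56): [(26.2758, 41.0629) (34.4536, 0) (82, 0) (82, 62) (31.859, 62)]  |A|=3228.5504
4. ⊥bis P2·P3 via (36.2,42.925): [(29.46, 53.0036) (64.9061, 0) (82, 0) (82, 62) (31.859, 62)]  |A|=2307.3054
5. canonical 5-gon: [(29.46, 53.0036) (64.9061, 0) (82, 0) (82, 62) (31.859, 62)]
6. shoelace: 2307.3054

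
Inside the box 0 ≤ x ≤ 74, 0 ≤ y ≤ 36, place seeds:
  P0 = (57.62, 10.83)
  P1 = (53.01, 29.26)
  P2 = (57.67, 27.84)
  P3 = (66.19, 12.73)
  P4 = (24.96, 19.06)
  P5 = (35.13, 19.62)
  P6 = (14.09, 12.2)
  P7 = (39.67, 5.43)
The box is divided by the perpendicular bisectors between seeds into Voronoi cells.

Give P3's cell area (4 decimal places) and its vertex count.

Area of P3's cell: 278.1413 (4 vertices)

1. box [0,74]×[0,36]: [(0, 0) (74, 0) (74, 36) (0, 36)]
2. ⊥bis P3·P0 via (61.905,11.78): [(64.5167, 0) (74, 0) (74, 36) (56.5353, 36)]  |A|=485.0639
3. ⊥bis P3·P1 via (59.6,20.995): [(59.8226, 21.1725) (64.5167, 0) (74, 0) (74, 32.4767)]  |A|=330.6097
4. ⊥bis P3·P2 via (61.93,20.285): [(60.2317, 19.3274) (64.5167, 0) (74, 0) (74, 27.0909)]  |A|=278.1413
5. ⊥bis P3·P4 via (45.575,15.895): [(60.2317, 19.3274) (64.5167, 0) (74, 0) (74, 27.0909)]  |A|=278.1413
6. ⊥bis P3·P5 via (50.66,16.175): [(60.2317, 19.3274) (64.5167, 0) (74, 0) (74, 27.0909)]  |A|=278.1413
7. ⊥bis P3·P6 via (40.14,12.465): [(60.2317, 19.3274) (64.5167, 0) (74, 0) (74, 27.0909)]  |A|=278.1413
8. ⊥bis P3·P7 via (52.93,9.08): [(60.2317, 19.3274) (64.5167, 0) (74, 0) (74, 27.0909)]  |A|=278.1413
9. canonical 4-gon: [(60.2317, 19.3274) (64.5167, 0) (74, 0) (74, 27.0909)]
10. shoelace: 278.1413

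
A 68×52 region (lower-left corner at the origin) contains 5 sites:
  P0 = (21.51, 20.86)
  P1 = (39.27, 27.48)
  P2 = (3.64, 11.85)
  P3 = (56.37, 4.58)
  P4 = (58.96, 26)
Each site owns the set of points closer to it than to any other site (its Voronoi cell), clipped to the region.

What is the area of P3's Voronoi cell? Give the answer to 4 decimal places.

1. box [0,68]×[0,52]: [(0, 0) (68, 0) (68, 52) (0, 52)]
2. ⊥bis P3·P0 via (38.94,12.72): [(32.9996, 0) (68, 0) (68, 52) (57.2842, 52)]  |A|=1188.621
3. ⊥bis P3·P1 via (47.82,16.03): [(36.5587, 7.6209) (32.9996, 0) (68, 0) (68, 31.0989)]  |A|=622.2625
4. ⊥bis P3·P2 via (30.005,8.215): [(36.5587, 7.6209) (32.9996, 0) (68, 0) (68, 31.0989)]  |A|=622.2625
5. ⊥bis P3·P4 via (57.665,15.29): [(48.3391, 16.4176) (36.5587, 7.6209) (32.9996, 0) (68, 0) (68, 14.0403)]  |A|=454.5693
6. canonical 5-gon: [(48.3391, 16.4176) (36.5587, 7.6209) (32.9996, 0) (68, 0) (68, 14.0403)]
7. shoelace: 454.5693

Area of P3's cell: 454.5693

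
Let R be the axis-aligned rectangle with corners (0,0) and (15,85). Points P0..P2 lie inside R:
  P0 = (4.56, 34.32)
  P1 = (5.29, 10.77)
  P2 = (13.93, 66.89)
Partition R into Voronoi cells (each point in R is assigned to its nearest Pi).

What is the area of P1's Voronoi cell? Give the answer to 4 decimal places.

Area of P1's cell: 339.3723

1. box [0,15]×[0,85]: [(0, 0) (15, 0) (15, 85) (0, 85)]
2. ⊥bis P1·P0 via (4.925,22.545): [(0, 22.3923) (0, 0) (15, 0) (15, 22.8573)]  |A|=339.3723
3. ⊥bis P1·P2 via (9.61,38.83): [(0, 22.3923) (0, 0) (15, 0) (15, 22.8573)]  |A|=339.3723
4. canonical 4-gon: [(0, 22.3923) (0, 0) (15, 0) (15, 22.8573)]
5. shoelace: 339.3723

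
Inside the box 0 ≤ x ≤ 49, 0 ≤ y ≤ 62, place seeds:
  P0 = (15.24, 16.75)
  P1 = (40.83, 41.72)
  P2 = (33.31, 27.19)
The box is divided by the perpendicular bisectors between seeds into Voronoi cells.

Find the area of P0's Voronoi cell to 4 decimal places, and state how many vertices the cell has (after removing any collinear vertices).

1. box [0,49]×[0,62]: [(0, 0) (49, 0) (49, 62) (0, 62)]
2. ⊥bis P0·P1 via (28.035,29.235): [(0, 57.9661) (0, 0) (49, 0) (49, 7.7494)]  |A|=1610.0309
3. ⊥bis P0·P2 via (24.275,21.97): [(8.5269, 49.2275) (0, 57.9661) (0, 0) (36.9682, 0)]  |A|=1157.0623
4. canonical 4-gon: [(8.5269, 49.2275) (0, 57.9661) (0, 0) (36.9682, 0)]
5. shoelace: 1157.0623

Area of P0's cell: 1157.0623 (4 vertices)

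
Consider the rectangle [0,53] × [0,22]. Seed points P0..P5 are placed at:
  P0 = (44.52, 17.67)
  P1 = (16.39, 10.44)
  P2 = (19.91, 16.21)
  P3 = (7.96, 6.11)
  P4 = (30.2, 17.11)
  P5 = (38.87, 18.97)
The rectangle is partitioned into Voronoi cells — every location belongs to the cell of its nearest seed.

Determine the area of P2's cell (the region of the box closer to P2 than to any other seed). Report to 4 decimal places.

1. box [0,53]×[0,22]: [(0, 0) (53, 0) (53, 22) (0, 22)]
2. ⊥bis P2·P0 via (32.215,16.94): [(0, 0) (33.22, 0) (31.9148, 22) (0, 22)]  |A|=716.4827
3. ⊥bis P2·P1 via (18.15,13.325): [(32.9657, 4.2867) (31.9148, 22) (3.9299, 22)]  |A|=247.8529
4. ⊥bis P2·P3 via (13.935,11.16): [(5.6708, 20.938) (32.9657, 4.2867) (31.9148, 22) (4.7732, 22)]  |A|=247.4052
5. ⊥bis P2·P4 via (25.055,16.66): [(5.6708, 20.938) (25.7523, 8.6872) (24.5879, 22) (4.7732, 22)]  |A|=137.0606
6. ⊥bis P2·P5 via (29.39,17.59): [(5.6708, 20.938) (25.7523, 8.6872) (24.5879, 22) (4.7732, 22)]  |A|=137.0606
7. canonical 4-gon: [(5.6708, 20.938) (25.7523, 8.6872) (24.5879, 22) (4.7732, 22)]
8. shoelace: 137.0606

Area of P2's cell: 137.0606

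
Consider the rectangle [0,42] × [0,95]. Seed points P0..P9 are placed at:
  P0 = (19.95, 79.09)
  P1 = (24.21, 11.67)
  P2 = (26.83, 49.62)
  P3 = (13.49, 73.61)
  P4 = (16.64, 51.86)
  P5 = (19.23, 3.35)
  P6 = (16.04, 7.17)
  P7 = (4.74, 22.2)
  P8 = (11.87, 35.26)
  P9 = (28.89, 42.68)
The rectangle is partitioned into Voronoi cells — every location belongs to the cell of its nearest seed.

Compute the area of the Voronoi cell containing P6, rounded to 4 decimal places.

Area of P6's cell: 228.3045

1. box [0,42]×[0,95]: [(0, 0) (42, 0) (42, 95) (0, 95)]
2. ⊥bis P6·P0 via (17.995,43.13): [(0, 44.1083) (0, 0) (42, 0) (42, 41.8249)]  |A|=1804.5985
3. ⊥bis P6·P1 via (20.125,9.42): [(1.0503, 44.0512) (0, 44.1083) (0, 0) (25.3135, 0)]  |A|=580.7081
4. ⊥bis P6·P2 via (21.435,28.395): [(7.759, 31.8712) (0, 33.8434) (0, 0) (25.3135, 0)]  |A|=534.6807
5. ⊥bis P6·P3 via (14.765,40.39): [(7.759, 31.8712) (0, 33.8434) (0, 0) (25.3135, 0)]  |A|=534.6807
6. ⊥bis P6·P4 via (16.34,29.515): [(9.0025, 29.6135) (0, 29.7344) (0, 0) (25.3135, 0)]  |A|=508.6526
7. ⊥bis P6·P5 via (17.635,5.26): [(20.91, 7.9949) (9.0025, 29.6135) (0, 29.7344) (0, 0) (11.3362, 0)]  |A|=452.7794
8. ⊥bis P6·P7 via (10.39,14.685): [(20.91, 7.9949) (15.2235, 18.319) (0, 6.8735) (0, 0) (11.3362, 0)]  |A|=228.3045
9. ⊥bis P6·P8 via (13.955,21.215): [(20.91, 7.9949) (15.2235, 18.319) (0, 6.8735) (0, 0) (11.3362, 0)]  |A|=228.3045
10. ⊥bis P6·P9 via (22.465,24.925): [(20.91, 7.9949) (15.2235, 18.319) (0, 6.8735) (0, 0) (11.3362, 0)]  |A|=228.3045
11. canonical 5-gon: [(20.91, 7.9949) (15.2235, 18.319) (0, 6.8735) (0, 0) (11.3362, 0)]
12. shoelace: 228.3045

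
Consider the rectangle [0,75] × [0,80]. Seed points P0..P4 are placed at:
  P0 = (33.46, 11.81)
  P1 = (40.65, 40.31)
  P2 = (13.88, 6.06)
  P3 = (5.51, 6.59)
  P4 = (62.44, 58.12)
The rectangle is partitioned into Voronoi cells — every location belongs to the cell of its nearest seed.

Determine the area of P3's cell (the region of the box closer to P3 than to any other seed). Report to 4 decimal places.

Area of P3's cell: 438.9673

1. box [0,75]×[0,80]: [(0, 0) (75, 0) (75, 80) (0, 80)]
2. ⊥bis P3·P0 via (19.485,9.2): [(0, 0) (21.2032, 0) (6.2622, 80) (0, 80)]  |A|=1098.6182
3. ⊥bis P3·P1 via (23.08,23.45): [(0, 47.5019) (0, 0) (21.2032, 0) (15.3117, 31.5454)]  |A|=698.1003
4. ⊥bis P3·P2 via (9.695,6.325): [(11.5408, 35.4751) (0, 47.5019) (0, 0) (9.2945, 0)]  |A|=438.9673
5. ⊥bis P3·P4 via (33.975,32.355): [(11.5408, 35.4751) (0, 47.5019) (0, 0) (9.2945, 0)]  |A|=438.9673
6. canonical 4-gon: [(11.5408, 35.4751) (0, 47.5019) (0, 0) (9.2945, 0)]
7. shoelace: 438.9673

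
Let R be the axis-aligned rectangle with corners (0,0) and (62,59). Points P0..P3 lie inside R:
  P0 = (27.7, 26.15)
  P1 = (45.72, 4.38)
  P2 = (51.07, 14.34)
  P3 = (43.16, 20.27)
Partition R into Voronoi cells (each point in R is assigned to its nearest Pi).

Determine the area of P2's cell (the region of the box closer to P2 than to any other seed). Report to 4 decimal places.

Area of P2's cell: 329.3796

1. box [0,62]×[0,59]: [(0, 0) (62, 0) (62, 59) (0, 59)]
2. ⊥bis P2·P0 via (39.385,20.245): [(29.1542, 0) (62, 0) (62, 59) (58.9698, 59)]  |A|=1058.3418
3. ⊥bis P2·P1 via (48.395,9.36): [(36.9822, 15.4903) (62, 2.0521) (62, 59) (58.9698, 59)]  |A|=778.2762
4. ⊥bis P2·P3 via (47.115,17.305): [(43.2362, 12.1311) (62, 2.0521) (62, 37.16)]  |A|=329.3796
5. canonical 3-gon: [(43.2362, 12.1311) (62, 2.0521) (62, 37.16)]
6. shoelace: 329.3796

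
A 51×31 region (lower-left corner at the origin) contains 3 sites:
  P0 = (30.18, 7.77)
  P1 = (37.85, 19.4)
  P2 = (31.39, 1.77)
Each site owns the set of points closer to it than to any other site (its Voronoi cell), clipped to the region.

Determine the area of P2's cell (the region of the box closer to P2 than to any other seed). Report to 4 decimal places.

1. box [0,51]×[0,31]: [(0, 0) (51, 0) (51, 31) (0, 31)]
2. ⊥bis P2·P0 via (30.785,4.77): [(7.1321, 0) (51, 0) (51, 8.8467)]  |A|=194.0429
3. ⊥bis P2·P1 via (34.62,10.585): [(43.4947, 7.3331) (7.1321, 0) (51, 0) (51, 4.583)]  |A|=178.0428
4. canonical 4-gon: [(43.4947, 7.3331) (7.1321, 0) (51, 0) (51, 4.583)]
5. shoelace: 178.0428

Area of P2's cell: 178.0428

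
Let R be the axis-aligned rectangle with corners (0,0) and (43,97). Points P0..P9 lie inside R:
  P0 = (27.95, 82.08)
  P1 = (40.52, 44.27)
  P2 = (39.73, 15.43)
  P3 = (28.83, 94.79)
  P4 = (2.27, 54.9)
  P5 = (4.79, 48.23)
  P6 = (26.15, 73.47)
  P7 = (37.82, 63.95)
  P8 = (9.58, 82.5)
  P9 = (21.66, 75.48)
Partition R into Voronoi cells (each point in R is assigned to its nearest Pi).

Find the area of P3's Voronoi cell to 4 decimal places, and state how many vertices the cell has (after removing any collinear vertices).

1. box [0,43]×[0,97]: [(0, 0) (43, 0) (43, 97) (0, 97)]
2. ⊥bis P3·P0 via (28.39,88.435): [(0, 90.4006) (43, 87.4235) (43, 97) (0, 97)]  |A|=347.7822
3. ⊥bis P3·P1 via (34.675,69.53): [(0, 90.4006) (43, 87.4235) (43, 97) (0, 97)]  |A|=347.7822
4. ⊥bis P3·P2 via (34.28,55.11): [(0, 90.4006) (43, 87.4235) (43, 97) (0, 97)]  |A|=347.7822
5. ⊥bis P3·P4 via (15.55,74.845): [(0, 90.4006) (43, 87.4235) (43, 97) (0, 97)]  |A|=347.7822
6. ⊥bis P3·P5 via (16.81,71.51): [(0, 90.4006) (43, 87.4235) (43, 97) (0, 97)]  |A|=347.7822
7. ⊥bis P3·P6 via (27.49,84.13): [(0, 90.4006) (43, 87.4235) (43, 97) (0, 97)]  |A|=347.7822
8. ⊥bis P3·P7 via (33.325,79.37): [(0, 90.4006) (43, 87.4235) (43, 97) (0, 97)]  |A|=347.7822
9. ⊥bis P3·P8 via (19.205,88.645): [(18.9205, 89.0906) (43, 87.4235) (43, 97) (13.8708, 97)]  |A|=230.4959
10. ⊥bis P3·P9 via (25.245,85.135): [(18.9205, 89.0906) (43, 87.4235) (43, 97) (13.8708, 97)]  |A|=230.4959
11. canonical 4-gon: [(18.9205, 89.0906) (43, 87.4235) (43, 97) (13.8708, 97)]
12. shoelace: 230.4959

Area of P3's cell: 230.4959 (4 vertices)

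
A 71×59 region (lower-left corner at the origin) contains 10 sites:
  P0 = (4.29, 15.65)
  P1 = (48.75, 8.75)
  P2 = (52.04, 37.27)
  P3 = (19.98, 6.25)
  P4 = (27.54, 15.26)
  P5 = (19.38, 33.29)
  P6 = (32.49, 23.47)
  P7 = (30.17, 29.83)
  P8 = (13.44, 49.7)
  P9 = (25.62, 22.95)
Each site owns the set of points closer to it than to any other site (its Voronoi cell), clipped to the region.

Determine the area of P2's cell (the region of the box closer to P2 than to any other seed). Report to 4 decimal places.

1. box [0,71]×[0,59]: [(0, 0) (71, 0) (71, 59) (0, 59)]
2. ⊥bis P2·P0 via (28.165,26.46): [(40.1454, 0) (71, 0) (71, 59) (13.4317, 59)]  |A|=2608.4747
3. ⊥bis P2·P1 via (50.395,23.01): [(28.5881, 25.5256) (71, 20.6331) (71, 59) (13.4317, 59)]  |A|=1777.1402
4. ⊥bis P2·P3 via (36.01,21.76): [(25.2647, 32.8655) (32.8413, 25.035) (71, 20.6331) (71, 59) (13.4317, 59)]  |A|=1762.3464
5. ⊥bis P2·P4 via (39.79,26.265): [(16.5306, 52.1557) (41.8262, 23.9985) (71, 20.6331) (71, 59) (13.4317, 59)]  |A|=1610.0807
6. ⊥bis P2·P5 via (35.71,35.28): [(36.3407, 30.1045) (41.8262, 23.9985) (71, 20.6331) (71, 59) (32.8194, 59)]  |A|=1296.3464
7. ⊥bis P2·P6 via (42.265,30.37): [(35.0654, 40.5694) (47.2001, 23.3786) (71, 20.6331) (71, 59) (32.8194, 59)]  |A|=1229.1072
8. ⊥bis P2·P7 via (41.105,33.55): [(33.0273, 57.2946) (42.1141, 30.5838) (47.2001, 23.3786) (71, 20.6331) (71, 59) (32.8194, 59)]  |A|=1180.3381
9. ⊥bis P2·P8 via (32.74,43.485): [(35.1642, 51.0131) (42.1141, 30.5838) (47.2001, 23.3786) (71, 20.6331) (71, 59) (37.7362, 59)]  |A|=1159.5341
10. ⊥bis P2·P9 via (38.83,30.11): [(35.1642, 51.0131) (42.1141, 30.5838) (47.2001, 23.3786) (71, 20.6331) (71, 59) (37.7362, 59)]  |A|=1159.5341
11. canonical 6-gon: [(35.1642, 51.0131) (42.1141, 30.5838) (47.2001, 23.3786) (71, 20.6331) (71, 59) (37.7362, 59)]
12. shoelace: 1159.5341

Area of P2's cell: 1159.5341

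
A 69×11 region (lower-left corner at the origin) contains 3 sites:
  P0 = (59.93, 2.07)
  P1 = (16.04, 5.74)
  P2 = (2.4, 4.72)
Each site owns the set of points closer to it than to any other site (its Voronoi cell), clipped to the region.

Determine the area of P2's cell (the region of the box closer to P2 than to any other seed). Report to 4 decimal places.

Area of P2's cell: 101.1979

1. box [0,69]×[0,11]: [(0, 0) (69, 0) (69, 11) (0, 11)]
2. ⊥bis P2·P0 via (31.165,3.395): [(0, 0) (31.0086, 0) (31.5153, 11) (0, 11)]  |A|=343.8816
3. ⊥bis P2·P1 via (9.22,5.23): [(0, 0) (9.6111, 0) (8.7885, 11) (0, 11)]  |A|=101.1979
4. canonical 4-gon: [(0, 0) (9.6111, 0) (8.7885, 11) (0, 11)]
5. shoelace: 101.1979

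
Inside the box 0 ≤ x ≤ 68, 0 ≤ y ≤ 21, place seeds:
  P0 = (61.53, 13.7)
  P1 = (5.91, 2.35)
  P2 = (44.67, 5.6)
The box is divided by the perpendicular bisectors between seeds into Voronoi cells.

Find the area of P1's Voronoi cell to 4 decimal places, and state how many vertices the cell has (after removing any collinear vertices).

Area of P1's cell: 519.6005 (4 vertices)

1. box [0,68]×[0,21]: [(0, 0) (68, 0) (68, 21) (0, 21)]
2. ⊥bis P1·P0 via (33.72,8.025): [(0, 0) (35.3576, 0) (31.0723, 21) (0, 21)]  |A|=697.5138
3. ⊥bis P1·P2 via (25.29,3.975): [(0, 0) (25.6233, 0) (23.8625, 21) (0, 21)]  |A|=519.6005
4. canonical 4-gon: [(0, 0) (25.6233, 0) (23.8625, 21) (0, 21)]
5. shoelace: 519.6005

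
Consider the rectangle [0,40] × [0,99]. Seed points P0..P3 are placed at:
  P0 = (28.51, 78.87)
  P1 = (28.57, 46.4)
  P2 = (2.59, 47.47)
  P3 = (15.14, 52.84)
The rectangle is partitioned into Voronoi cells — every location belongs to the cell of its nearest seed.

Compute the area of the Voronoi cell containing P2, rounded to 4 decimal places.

1. box [0,40]×[0,99]: [(0, 0) (40, 0) (40, 99) (0, 99)]
2. ⊥bis P2·P0 via (15.55,63.17): [(0, 76.0062) (0, 0) (40, 0) (40, 42.9871)]  |A|=2379.865
3. ⊥bis P2·P1 via (15.58,46.935): [(16.2257, 62.6122) (0, 76.0062) (0, 0) (13.647, 0)]  |A|=1043.8591
4. ⊥bis P2·P3 via (8.865,50.155): [(15.1114, 35.5568) (0, 70.873) (0, 0) (13.647, 0)]  |A|=778.116
5. canonical 4-gon: [(15.1114, 35.5568) (0, 70.873) (0, 0) (13.647, 0)]
6. shoelace: 778.116

Area of P2's cell: 778.1160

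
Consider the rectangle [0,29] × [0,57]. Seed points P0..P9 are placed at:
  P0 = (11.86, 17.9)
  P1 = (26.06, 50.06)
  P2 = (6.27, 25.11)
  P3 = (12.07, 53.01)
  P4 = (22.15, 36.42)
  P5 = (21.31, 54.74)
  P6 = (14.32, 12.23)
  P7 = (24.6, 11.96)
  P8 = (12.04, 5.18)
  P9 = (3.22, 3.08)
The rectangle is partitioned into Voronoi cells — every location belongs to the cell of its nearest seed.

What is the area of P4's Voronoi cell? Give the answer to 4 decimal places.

1. box [0,29]×[0,57]: [(0, 0) (29, 0) (29, 57) (0, 57)]
2. ⊥bis P4·P0 via (17.005,27.16): [(0, 36.6082) (29, 20.4954) (29, 57) (0, 57)]  |A|=824.9973
3. ⊥bis P4·P1 via (24.105,43.24): [(0, 50.1499) (0, 36.6082) (29, 20.4954) (29, 41.8368)]  |A|=505.8042
4. ⊥bis P4·P2 via (14.21,30.765): [(0.5074, 50.0044) (16.6286, 27.3691) (29, 20.4954) (29, 41.8368)]  |A|=388.6453
5. ⊥bis P4·P3 via (17.11,44.715): [(17.7029, 45.0752) (8.1513, 39.2718) (16.6286, 27.3691) (29, 20.4954) (29, 41.8368)]  |A|=315.208
6. ⊥bis P4·P5 via (21.73,45.58): [(17.7029, 45.0752) (8.1513, 39.2718) (16.6286, 27.3691) (29, 20.4954) (29, 41.8368)]  |A|=315.208
7. ⊥bis P4·P6 via (18.235,24.325): [(17.7029, 45.0752) (8.1513, 39.2718) (16.6286, 27.3691) (27.512, 21.3222) (29, 20.8405) (29, 41.8368)]  |A|=314.9512
8. ⊥bis P4·P7 via (23.375,24.19): [(17.7029, 45.0752) (8.1513, 39.2718) (16.6286, 27.3691) (22.5069, 24.103) (29, 24.7534) (29, 41.8368)]  |A|=301.3841
9. ⊥bis P4·P8 via (17.095,20.8): [(17.7029, 45.0752) (8.1513, 39.2718) (16.6286, 27.3691) (22.5069, 24.103) (29, 24.7534) (29, 41.8368)]  |A|=301.3841
10. ⊥bis P4·P9 via (12.685,19.75): [(17.7029, 45.0752) (8.1513, 39.2718) (16.6286, 27.3691) (22.5069, 24.103) (29, 24.7534) (29, 41.8368)]  |A|=301.3841
11. canonical 6-gon: [(17.7029, 45.0752) (8.1513, 39.2718) (16.6286, 27.3691) (22.5069, 24.103) (29, 24.7534) (29, 41.8368)]
12. shoelace: 301.3841

Area of P4's cell: 301.3841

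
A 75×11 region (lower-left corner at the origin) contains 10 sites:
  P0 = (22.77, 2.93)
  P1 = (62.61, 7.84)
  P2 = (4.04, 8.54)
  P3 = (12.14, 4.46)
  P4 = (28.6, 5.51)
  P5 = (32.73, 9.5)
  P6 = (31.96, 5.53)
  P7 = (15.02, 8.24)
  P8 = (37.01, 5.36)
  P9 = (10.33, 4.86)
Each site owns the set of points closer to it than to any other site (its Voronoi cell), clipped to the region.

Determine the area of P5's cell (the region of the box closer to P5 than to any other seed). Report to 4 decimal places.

1. box [0,75]×[0,11]: [(0, 0) (75, 0) (75, 11) (0, 11)]
2. ⊥bis P5·P0 via (27.75,6.215): [(31.8497, 0) (75, 0) (75, 11) (24.5936, 11)]  |A|=514.5619
3. ⊥bis P5·P1 via (47.67,8.67): [(31.8497, 0) (47.1883, 0) (47.7994, 11) (24.5936, 11)]  |A|=211.9947
4. ⊥bis P5·P2 via (18.385,9.02): [(31.8497, 0) (47.1883, 0) (47.7994, 11) (24.5936, 11)]  |A|=211.9947
5. ⊥bis P5·P3 via (22.435,6.98): [(31.8497, 0) (47.1883, 0) (47.7994, 11) (24.5936, 11)]  |A|=211.9947
6. ⊥bis P5·P4 via (30.665,7.505): [(37.9156, 0) (47.1883, 0) (47.7994, 11) (27.2885, 11)]  |A|=163.8104
7. ⊥bis P5·P6 via (32.345,7.515): [(30.2657, 7.9183) (47.4431, 4.5866) (47.7994, 11) (27.2885, 11)]  |A|=87.2805
8. ⊥bis P5·P7 via (23.875,8.87): [(30.2657, 7.9183) (47.4431, 4.5866) (47.7994, 11) (27.2885, 11)]  |A|=87.2805
9. ⊥bis P5·P8 via (34.87,7.43): [(30.2657, 7.9183) (34.5403, 7.0892) (38.3232, 11) (27.2885, 11)]  |A|=26.9297
10. ⊥bis P5·P9 via (21.53,7.18): [(30.2657, 7.9183) (34.5403, 7.0892) (38.3232, 11) (27.2885, 11)]  |A|=26.9297
11. canonical 4-gon: [(30.2657, 7.9183) (34.5403, 7.0892) (38.3232, 11) (27.2885, 11)]
12. shoelace: 26.9297

Area of P5's cell: 26.9297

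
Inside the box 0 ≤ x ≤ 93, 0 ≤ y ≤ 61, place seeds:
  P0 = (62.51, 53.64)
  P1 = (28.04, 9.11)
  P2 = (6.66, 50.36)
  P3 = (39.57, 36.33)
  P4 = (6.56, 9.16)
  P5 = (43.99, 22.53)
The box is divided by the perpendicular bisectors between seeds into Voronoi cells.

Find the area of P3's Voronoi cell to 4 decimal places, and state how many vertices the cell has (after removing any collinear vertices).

Area of P3's cell: 845.6953 (6 vertices)

1. box [0,93]×[0,61]: [(0, 0) (93, 0) (93, 61) (0, 61)]
2. ⊥bis P3·P0 via (51.04,44.985): [(0, 0) (84.9847, 0) (38.9554, 61) (0, 61)]  |A|=3780.1731
3. ⊥bis P3·P1 via (33.805,22.72): [(0, 37.0393) (83.8301, 1.5301) (38.9554, 61) (0, 61)]  |A|=2162.6515
4. ⊥bis P3·P2 via (23.115,43.345): [(17.3023, 29.7103) (83.8301, 1.5301) (38.9554, 61) (30.6416, 61)]  |A|=1475.9806
5. ⊥bis P3·P4 via (23.065,22.745): [(17.3124, 29.734) (17.3478, 29.691) (83.8301, 1.5301) (38.9554, 61) (30.6416, 61)]  |A|=1475.98
6. ⊥bis P3·P5 via (41.78,29.43): [(17.3124, 29.734) (17.3478, 29.691) (28.2185, 25.0864) (58.6905, 34.8463) (38.9554, 61) (30.6416, 61)]  |A|=845.6953
7. canonical 6-gon: [(17.3124, 29.734) (17.3478, 29.691) (28.2185, 25.0864) (58.6905, 34.8463) (38.9554, 61) (30.6416, 61)]
8. shoelace: 845.6953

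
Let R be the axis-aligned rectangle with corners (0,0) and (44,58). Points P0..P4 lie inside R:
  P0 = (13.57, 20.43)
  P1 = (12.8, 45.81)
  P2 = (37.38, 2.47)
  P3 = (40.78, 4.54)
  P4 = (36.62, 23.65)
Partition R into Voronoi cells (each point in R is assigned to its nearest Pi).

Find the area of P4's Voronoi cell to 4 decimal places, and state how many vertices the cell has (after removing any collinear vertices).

Area of P4's cell: 605.1973 (5 vertices)

1. box [0,44]×[0,58]: [(0, 0) (44, 0) (44, 58) (0, 58)]
2. ⊥bis P4·P0 via (25.095,22.04): [(28.1739, 0) (44, 0) (44, 58) (20.0715, 58)]  |A|=1152.8826
3. ⊥bis P4·P1 via (24.71,34.73): [(23.5034, 33.433) (28.1739, 0) (44, 0) (44, 55.465)]  |A|=832.9784
4. ⊥bis P4·P2 via (37,13.06): [(23.5034, 33.433) (26.4026, 12.6797) (44, 13.3112) (44, 55.465)]  |A|=615.522
5. ⊥bis P4·P3 via (38.7,14.095): [(23.5034, 33.433) (26.4026, 12.6797) (33.3426, 12.9288) (44, 15.2487) (44, 55.465)]  |A|=605.1973
6. canonical 5-gon: [(23.5034, 33.433) (26.4026, 12.6797) (33.3426, 12.9288) (44, 15.2487) (44, 55.465)]
7. shoelace: 605.1973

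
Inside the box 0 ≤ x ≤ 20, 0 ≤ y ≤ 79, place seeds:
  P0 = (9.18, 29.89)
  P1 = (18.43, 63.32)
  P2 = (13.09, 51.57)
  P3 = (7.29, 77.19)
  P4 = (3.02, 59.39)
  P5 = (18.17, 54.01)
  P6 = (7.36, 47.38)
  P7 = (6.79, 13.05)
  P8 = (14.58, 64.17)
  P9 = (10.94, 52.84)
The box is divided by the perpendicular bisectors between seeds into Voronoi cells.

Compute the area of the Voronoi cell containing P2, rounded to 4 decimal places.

1. box [0,20]×[0,79]: [(0, 0) (20, 0) (20, 79) (0, 79)]
2. ⊥bis P2·P0 via (11.135,40.73): [(0, 42.7382) (20, 39.1312) (20, 79) (0, 79)]  |A|=761.306
3. ⊥bis P2·P1 via (15.76,57.445): [(0, 64.6074) (0, 42.7382) (20, 39.1312) (20, 55.5181)]  |A|=382.5608
4. ⊥bis P2·P3 via (10.19,64.38): [(3.7222, 62.9158) (0, 62.0731) (0, 42.7382) (20, 39.1312) (20, 55.5181)]  |A|=377.8442
5. ⊥bis P2·P4 via (8.055,55.48): [(11.1928, 59.5206) (0, 45.1074) (0, 42.7382) (20, 39.1312) (20, 55.5181)]  |A|=273.4306
6. ⊥bis P2·P5 via (15.63,52.79): [(12.7335, 58.8205) (11.1928, 59.5206) (0, 45.1074) (0, 42.7382) (20, 39.1312) (20, 43.6918)]  |A|=230.4628
7. ⊥bis P2·P6 via (10.225,49.475): [(12.7335, 58.8205) (11.1928, 59.5206) (6.9111, 54.0069) (17.4529, 39.5906) (20, 39.1312) (20, 43.6918)]  |A|=113.0633
8. ⊥bis P2·P7 via (9.94,32.31): [(12.7335, 58.8205) (11.1928, 59.5206) (6.9111, 54.0069) (17.4529, 39.5906) (20, 39.1312) (20, 43.6918)]  |A|=113.0633
9. ⊥bis P2·P8 via (13.835,57.87): [(13.1512, 57.9509) (10.241, 58.295) (6.9111, 54.0069) (17.4529, 39.5906) (20, 39.1312) (20, 43.6918)]  |A|=110.5925
10. ⊥bis P2·P9 via (12.015,52.205): [(14.1638, 55.8427) (10.3231, 49.3408) (17.4529, 39.5906) (20, 39.1312) (20, 43.6918)]  |A|=75.1528
11. canonical 5-gon: [(14.1638, 55.8427) (10.3231, 49.3408) (17.4529, 39.5906) (20, 39.1312) (20, 43.6918)]
12. shoelace: 75.1528

Area of P2's cell: 75.1528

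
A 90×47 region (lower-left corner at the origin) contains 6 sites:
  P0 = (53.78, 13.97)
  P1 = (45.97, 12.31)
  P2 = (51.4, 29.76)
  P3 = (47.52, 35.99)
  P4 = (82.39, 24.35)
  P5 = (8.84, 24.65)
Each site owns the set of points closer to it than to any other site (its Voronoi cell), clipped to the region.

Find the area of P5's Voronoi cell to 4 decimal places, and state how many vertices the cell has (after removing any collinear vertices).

1. box [0,90]×[0,47]: [(0, 0) (90, 0) (90, 47) (0, 47)]
2. ⊥bis P5·P0 via (31.31,19.31): [(0, 0) (26.721, 0) (37.8905, 47) (0, 47)]  |A|=1518.3705
3. ⊥bis P5·P1 via (27.405,18.48): [(0, 0) (21.2632, 0) (36.8835, 47) (0, 47)]  |A|=1366.4487
4. ⊥bis P5·P2 via (30.12,27.205): [(0, 0) (21.2632, 0) (30.169, 26.7967) (27.7433, 47) (0, 47)]  |A|=1274.1175
5. ⊥bis P5·P3 via (28.18,30.32): [(0, 0) (21.2632, 0) (29.661, 25.2682) (23.2898, 47) (0, 47)]  |A|=1218.7417
6. ⊥bis P5·P4 via (45.615,24.5): [(0, 0) (21.2632, 0) (29.661, 25.2682) (23.2898, 47) (0, 47)]  |A|=1218.7417
7. canonical 5-gon: [(0, 0) (21.2632, 0) (29.661, 25.2682) (23.2898, 47) (0, 47)]
8. shoelace: 1218.7417

Area of P5's cell: 1218.7417 (5 vertices)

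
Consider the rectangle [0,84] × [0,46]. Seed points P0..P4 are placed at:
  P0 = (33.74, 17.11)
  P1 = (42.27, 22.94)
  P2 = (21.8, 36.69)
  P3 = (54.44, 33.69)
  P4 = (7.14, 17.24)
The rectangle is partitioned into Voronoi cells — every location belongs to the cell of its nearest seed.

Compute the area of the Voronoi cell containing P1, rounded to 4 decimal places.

Area of P1's cell: 629.5106

1. box [0,84]×[0,46]: [(0, 0) (84, 0) (84, 46) (0, 46)]
2. ⊥bis P1·P0 via (38.005,20.025): [(51.6915, 0) (84, 0) (84, 46) (20.2519, 46)]  |A|=2209.3029
3. ⊥bis P1·P2 via (32.035,29.815): [(31.6775, 29.2828) (51.6915, 0) (84, 0) (84, 46) (42.9067, 46)]  |A|=2019.9406
4. ⊥bis P1·P3 via (48.355,28.315): [(38.5123, 39.4579) (31.6775, 29.2828) (51.6915, 0) (73.3662, 0)]  |A|=629.5106
5. ⊥bis P1·P4 via (24.705,20.09): [(38.5123, 39.4579) (31.6775, 29.2828) (51.6915, 0) (73.3662, 0)]  |A|=629.5106
6. canonical 4-gon: [(38.5123, 39.4579) (31.6775, 29.2828) (51.6915, 0) (73.3662, 0)]
7. shoelace: 629.5106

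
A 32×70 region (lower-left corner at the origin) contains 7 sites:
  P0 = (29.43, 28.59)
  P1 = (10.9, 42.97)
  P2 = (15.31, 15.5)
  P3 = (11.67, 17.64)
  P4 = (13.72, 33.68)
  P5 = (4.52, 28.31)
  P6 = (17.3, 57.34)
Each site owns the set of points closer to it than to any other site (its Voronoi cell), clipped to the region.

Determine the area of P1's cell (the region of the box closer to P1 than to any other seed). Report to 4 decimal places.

Area of P1's cell: 302.0847

1. box [0,32]×[0,70]: [(0, 0) (32, 0) (32, 70) (0, 70)]
2. ⊥bis P1·P0 via (20.165,35.78): [(0, 9.7955) (32, 51.0305) (32, 70) (0, 70)]  |A|=1266.784
3. ⊥bis P1·P2 via (13.105,29.235): [(0, 27.1311) (15.3677, 29.5983) (32, 51.0305) (32, 70) (0, 70)]  |A|=1133.5791
4. ⊥bis P1·P3 via (11.285,30.305): [(0, 29.962) (16.0281, 30.4492) (32, 51.0305) (32, 70) (0, 70)]  |A|=1105.1691
5. ⊥bis P1·P4 via (12.31,38.325): [(0, 34.5883) (25.1693, 42.2285) (32, 51.0305) (32, 70) (0, 70)]  |A|=954.7759
6. ⊥bis P1·P5 via (7.71,35.64): [(0, 38.9954) (5.9656, 36.3991) (25.1693, 42.2285) (32, 51.0305) (32, 70) (0, 70)]  |A|=941.6304
7. ⊥bis P1·P6 via (14.1,50.155): [(0, 56.4347) (0, 38.9954) (5.9656, 36.3991) (25.1693, 42.2285) (26.8974, 44.4554)]  |A|=302.0847
8. canonical 5-gon: [(0, 56.4347) (0, 38.9954) (5.9656, 36.3991) (25.1693, 42.2285) (26.8974, 44.4554)]
9. shoelace: 302.0847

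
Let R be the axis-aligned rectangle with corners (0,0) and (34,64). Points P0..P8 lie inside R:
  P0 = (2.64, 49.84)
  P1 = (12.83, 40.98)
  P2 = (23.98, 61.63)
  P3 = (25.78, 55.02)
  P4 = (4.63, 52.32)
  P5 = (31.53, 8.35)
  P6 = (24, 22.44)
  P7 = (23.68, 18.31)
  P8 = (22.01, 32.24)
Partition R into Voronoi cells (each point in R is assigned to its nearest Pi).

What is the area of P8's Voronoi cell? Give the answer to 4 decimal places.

Area of P8's cell: 292.9535

1. box [0,34]×[0,64]: [(0, 0) (34, 0) (34, 64) (0, 64)]
2. ⊥bis P8·P0 via (12.325,41.04): [(0, 27.4755) (0, 0) (34, 0) (34, 64) (33.187, 64)]  |A|=1569.9315
3. ⊥bis P8·P1 via (17.42,36.61): [(0, 18.313) (0, 0) (34, 0) (34, 54.0247)]  |A|=1229.7411
4. ⊥bis P8·P2 via (22.995,46.935): [(26.9949, 46.6669) (0, 18.313) (0, 0) (34, 0) (34, 46.1973)]  |A|=1202.3253
5. ⊥bis P8·P3 via (23.895,43.63): [(24.0751, 43.6002) (0, 18.313) (0, 0) (34, 0) (34, 41.9577)]  |A|=1169.8593
6. ⊥bis P8·P4 via (13.32,42.28): [(24.0751, 43.6002) (0, 18.313) (0, 0) (34, 0) (34, 41.9577)]  |A|=1169.8593
7. ⊥bis P8·P5 via (26.77,20.295): [(24.0751, 43.6002) (0, 18.313) (0, 9.6273) (34, 23.1761) (34, 41.9577)]  |A|=612.2008
8. ⊥bis P8·P6 via (23.005,27.34): [(24.0751, 43.6002) (5.1406, 23.7124) (34, 29.5727) (34, 41.9577)]  |A|=292.9535
9. ⊥bis P8·P7 via (22.845,25.275): [(24.0751, 43.6002) (5.1406, 23.7124) (34, 29.5727) (34, 41.9577)]  |A|=292.9535
10. canonical 4-gon: [(24.0751, 43.6002) (5.1406, 23.7124) (34, 29.5727) (34, 41.9577)]
11. shoelace: 292.9535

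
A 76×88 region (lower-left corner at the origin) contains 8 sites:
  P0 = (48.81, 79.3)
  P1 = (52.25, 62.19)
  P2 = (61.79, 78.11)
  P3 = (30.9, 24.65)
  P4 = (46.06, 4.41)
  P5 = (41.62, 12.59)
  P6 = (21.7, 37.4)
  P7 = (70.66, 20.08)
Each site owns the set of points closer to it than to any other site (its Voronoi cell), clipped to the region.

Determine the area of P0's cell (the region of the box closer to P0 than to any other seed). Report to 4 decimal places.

1. box [0,76]×[0,88]: [(0, 0) (76, 0) (76, 88) (0, 88)]
2. ⊥bis P0·P1 via (50.53,70.745): [(0, 60.5858) (76, 75.8658) (76, 88) (0, 88)]  |A|=1502.8378
3. ⊥bis P0·P2 via (55.3,78.705): [(0, 60.5858) (54.6461, 71.5726) (56.1522, 88) (0, 88)]  |A|=1210.2568
4. ⊥bis P0·P3 via (39.855,51.975): [(0, 65.0364) (8.4167, 62.278) (54.6461, 71.5726) (56.1522, 88) (0, 88)]  |A|=1191.5276
5. ⊥bis P0·P4 via (47.435,41.855): [(0, 65.0364) (8.4167, 62.278) (54.6461, 71.5726) (56.1522, 88) (0, 88)]  |A|=1191.5276
6. ⊥bis P0·P5 via (45.215,45.945): [(0, 65.0364) (8.4167, 62.278) (54.6461, 71.5726) (56.1522, 88) (0, 88)]  |A|=1191.5276
7. ⊥bis P0·P6 via (35.255,58.35): [(0, 81.1606) (24.2607, 65.4635) (54.6461, 71.5726) (56.1522, 88) (0, 88)]  |A|=960.6782
8. ⊥bis P0·P7 via (59.735,49.69): [(0, 81.1606) (24.2607, 65.4635) (54.6461, 71.5726) (56.1522, 88) (0, 88)]  |A|=960.6782
9. canonical 5-gon: [(0, 81.1606) (24.2607, 65.4635) (54.6461, 71.5726) (56.1522, 88) (0, 88)]
10. shoelace: 960.6782

Area of P0's cell: 960.6782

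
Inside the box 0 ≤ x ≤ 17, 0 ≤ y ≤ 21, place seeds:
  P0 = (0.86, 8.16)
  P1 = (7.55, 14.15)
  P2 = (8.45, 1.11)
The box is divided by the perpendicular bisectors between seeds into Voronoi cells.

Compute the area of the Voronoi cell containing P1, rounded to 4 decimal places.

1. box [0,17]×[0,21]: [(0, 0) (17, 0) (17, 21) (0, 21)]
2. ⊥bis P1·P0 via (4.205,11.155): [(0, 15.8514) (14.1928, 0) (17, 0) (17, 21) (0, 21)]  |A|=244.512
3. ⊥bis P1·P2 via (8,7.63): [(0, 15.8514) (7.3983, 7.5885) (17, 8.2512) (17, 21) (0, 21)]  |A|=194.2485
4. canonical 5-gon: [(0, 15.8514) (7.3983, 7.5885) (17, 8.2512) (17, 21) (0, 21)]
5. shoelace: 194.2485

Area of P1's cell: 194.2485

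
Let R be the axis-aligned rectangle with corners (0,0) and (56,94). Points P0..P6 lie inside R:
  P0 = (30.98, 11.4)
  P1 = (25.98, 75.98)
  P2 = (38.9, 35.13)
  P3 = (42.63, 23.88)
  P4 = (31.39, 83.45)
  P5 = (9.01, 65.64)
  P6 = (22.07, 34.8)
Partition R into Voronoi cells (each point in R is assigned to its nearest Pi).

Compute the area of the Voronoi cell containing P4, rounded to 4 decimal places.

Area of P4's cell: 797.4151

1. box [0,56]×[0,94]: [(0, 0) (56, 0) (56, 94) (0, 94)]
2. ⊥bis P4·P0 via (31.185,47.425): [(0, 47.6025) (56, 47.2838) (56, 94) (0, 94)]  |A|=2607.185
3. ⊥bis P4·P1 via (28.685,79.715): [(56, 59.9327) (56, 94) (8.9606, 94)]  |A|=801.2537
4. ⊥bis P4·P2 via (35.145,59.29): [(53.0458, 62.0722) (56, 62.5313) (56, 94) (8.9606, 94)]  |A|=797.4151
5. ⊥bis P4·P3 via (37.01,53.665): [(53.0458, 62.0722) (56, 62.5313) (56, 94) (8.9606, 94)]  |A|=797.4151
6. ⊥bis P4·P5 via (20.2,74.545): [(53.0458, 62.0722) (56, 62.5313) (56, 94) (8.9606, 94)]  |A|=797.4151
7. ⊥bis P4·P6 via (26.73,59.125): [(53.0458, 62.0722) (56, 62.5313) (56, 94) (8.9606, 94)]  |A|=797.4151
8. canonical 4-gon: [(53.0458, 62.0722) (56, 62.5313) (56, 94) (8.9606, 94)]
9. shoelace: 797.4151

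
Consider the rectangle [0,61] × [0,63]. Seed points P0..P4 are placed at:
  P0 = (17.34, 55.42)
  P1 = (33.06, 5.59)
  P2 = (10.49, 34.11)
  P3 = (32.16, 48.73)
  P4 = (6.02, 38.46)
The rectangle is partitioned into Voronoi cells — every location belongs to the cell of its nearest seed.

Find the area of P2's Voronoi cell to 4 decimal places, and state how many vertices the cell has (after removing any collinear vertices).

1. box [0,61]×[0,63]: [(0, 0) (61, 0) (61, 63) (0, 63)]
2. ⊥bis P2·P0 via (13.915,44.765): [(0, 49.2379) (0, 0) (61, 0) (61, 29.6297)]  |A|=2405.4636
3. ⊥bis P2·P1 via (21.775,19.85): [(41.8937, 35.7714) (0, 49.2379) (0, 2.6178)]  |A|=976.543
4. ⊥bis P2·P3 via (21.325,41.42): [(30.9688, 27.1258) (20.4953, 42.6498) (0, 49.2379) (0, 2.6178)]  |A|=846.4692
5. ⊥bis P2·P4 via (8.255,36.285): [(30.9688, 27.1258) (20.4953, 42.6498) (15.8896, 44.1303) (0, 27.8023) (0, 2.6178)]  |A|=676.1669
6. canonical 5-gon: [(30.9688, 27.1258) (20.4953, 42.6498) (15.8896, 44.1303) (0, 27.8023) (0, 2.6178)]
7. shoelace: 676.1669

Area of P2's cell: 676.1669 (5 vertices)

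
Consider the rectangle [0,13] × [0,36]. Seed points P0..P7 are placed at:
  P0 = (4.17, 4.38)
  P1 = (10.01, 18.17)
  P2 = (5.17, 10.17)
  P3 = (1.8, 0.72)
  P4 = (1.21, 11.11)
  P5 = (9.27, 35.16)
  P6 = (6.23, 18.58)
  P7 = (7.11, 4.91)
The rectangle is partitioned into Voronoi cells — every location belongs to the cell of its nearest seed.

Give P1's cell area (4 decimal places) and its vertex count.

Area of P1's cell: 67.2969 (4 vertices)

1. box [0,13]×[0,36]: [(0, 0) (13, 0) (13, 36) (0, 36)]
2. ⊥bis P1·P0 via (7.09,11.275): [(0, 14.2776) (13, 8.7721) (13, 36) (0, 36)]  |A|=318.1768
3. ⊥bis P1·P2 via (7.59,14.17): [(0, 18.7619) (13, 10.897) (13, 36) (0, 36)]  |A|=275.2172
4. ⊥bis P1·P3 via (5.905,9.445): [(0, 18.7619) (13, 10.897) (13, 36) (0, 36)]  |A|=275.2172
5. ⊥bis P1·P4 via (5.61,14.64): [(0, 21.6326) (4.4752, 16.0544) (13, 10.897) (13, 36) (0, 36)]  |A|=268.7936
6. ⊥bis P1·P5 via (9.64,26.665): [(0, 26.2451) (0, 21.6326) (4.4752, 16.0544) (13, 10.897) (13, 26.8113)]  |A|=145.6607
7. ⊥bis P1·P6 via (8.12,18.375): [(9.0162, 26.6378) (7.6594, 14.128) (13, 10.897) (13, 26.8113)]  |A|=67.2969
8. ⊥bis P1·P7 via (8.56,11.54): [(9.0162, 26.6378) (7.6594, 14.128) (13, 10.897) (13, 26.8113)]  |A|=67.2969
9. canonical 4-gon: [(9.0162, 26.6378) (7.6594, 14.128) (13, 10.897) (13, 26.8113)]
10. shoelace: 67.2969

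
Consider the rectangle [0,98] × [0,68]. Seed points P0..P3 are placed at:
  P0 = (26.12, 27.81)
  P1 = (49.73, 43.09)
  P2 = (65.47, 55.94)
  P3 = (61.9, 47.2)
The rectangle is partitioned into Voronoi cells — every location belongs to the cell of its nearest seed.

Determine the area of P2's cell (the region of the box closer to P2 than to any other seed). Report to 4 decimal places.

1. box [0,98]×[0,68]: [(0, 0) (98, 0) (98, 68) (0, 68)]
2. ⊥bis P2·P0 via (45.795,41.875): [(75.73, 0) (98, 0) (98, 68) (27.1191, 68)]  |A|=3167.1289
3. ⊥bis P2·P1 via (57.6,49.515): [(98, 0.0289) (98, 68) (42.509, 68)]  |A|=1885.8911
4. ⊥bis P2·P3 via (63.685,51.57): [(52.0386, 56.3272) (98, 37.5535) (98, 68) (42.509, 68)]  |A|=1023.5513
5. canonical 4-gon: [(52.0386, 56.3272) (98, 37.5535) (98, 68) (42.509, 68)]
6. shoelace: 1023.5513

Area of P2's cell: 1023.5513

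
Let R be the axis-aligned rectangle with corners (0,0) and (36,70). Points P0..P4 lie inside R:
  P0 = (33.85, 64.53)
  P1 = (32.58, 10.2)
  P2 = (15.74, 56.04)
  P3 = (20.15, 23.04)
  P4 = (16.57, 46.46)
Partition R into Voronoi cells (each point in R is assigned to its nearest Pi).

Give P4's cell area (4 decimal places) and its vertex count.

1. box [0,36]×[0,70]: [(0, 0) (36, 0) (36, 70) (0, 70)]
2. ⊥bis P4·P0 via (25.21,55.495): [(0, 0) (36, 0) (36, 45.1767) (10.0419, 70) (0, 70)]  |A|=2197.8171
3. ⊥bis P4·P1 via (24.575,28.33): [(0, 17.4793) (36, 33.3745) (36, 45.1767) (10.0419, 70) (0, 70)]  |A|=1282.448
4. ⊥bis P4·P2 via (16.155,51.25): [(0, 49.8503) (0, 17.4793) (36, 33.3745) (36, 45.1767) (28.5281, 52.322)]  |A|=906.2726
5. ⊥bis P4·P3 via (18.36,34.75): [(0, 49.8503) (0, 31.9435) (36, 37.4465) (36, 45.1767) (28.5281, 52.322)]  |A|=572.6227
6. canonical 5-gon: [(0, 49.8503) (0, 31.9435) (36, 37.4465) (36, 45.1767) (28.5281, 52.322)]
7. shoelace: 572.6227

Area of P4's cell: 572.6227 (5 vertices)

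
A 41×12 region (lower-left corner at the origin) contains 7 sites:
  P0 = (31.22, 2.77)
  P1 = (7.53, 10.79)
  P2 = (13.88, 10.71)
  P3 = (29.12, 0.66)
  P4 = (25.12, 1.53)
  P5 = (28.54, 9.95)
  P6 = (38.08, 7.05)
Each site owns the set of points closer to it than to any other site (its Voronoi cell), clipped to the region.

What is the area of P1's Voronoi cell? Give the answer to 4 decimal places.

1. box [0,41]×[0,12]: [(0, 0) (41, 0) (41, 12) (0, 12)]
2. ⊥bis P1·P0 via (19.375,6.78): [(0, 0) (17.0797, 0) (21.1422, 12) (0, 12)]  |A|=229.3313
3. ⊥bis P1·P2 via (10.705,10.75): [(0, 0) (10.5696, 0) (10.7207, 12) (0, 12)]  |A|=127.7419
4. ⊥bis P1·P3 via (18.325,5.725): [(0, 0) (10.5696, 0) (10.7207, 12) (0, 12)]  |A|=127.7419
5. ⊥bis P1·P4 via (16.325,6.16): [(0, 0) (10.5696, 0) (10.7207, 12) (0, 12)]  |A|=127.7419
6. ⊥bis P1·P5 via (18.035,10.37): [(0, 0) (10.5696, 0) (10.7207, 12) (0, 12)]  |A|=127.7419
7. ⊥bis P1·P6 via (22.805,8.92): [(0, 0) (10.5696, 0) (10.7207, 12) (0, 12)]  |A|=127.7419
8. canonical 4-gon: [(0, 0) (10.5696, 0) (10.7207, 12) (0, 12)]
9. shoelace: 127.7419

Area of P1's cell: 127.7419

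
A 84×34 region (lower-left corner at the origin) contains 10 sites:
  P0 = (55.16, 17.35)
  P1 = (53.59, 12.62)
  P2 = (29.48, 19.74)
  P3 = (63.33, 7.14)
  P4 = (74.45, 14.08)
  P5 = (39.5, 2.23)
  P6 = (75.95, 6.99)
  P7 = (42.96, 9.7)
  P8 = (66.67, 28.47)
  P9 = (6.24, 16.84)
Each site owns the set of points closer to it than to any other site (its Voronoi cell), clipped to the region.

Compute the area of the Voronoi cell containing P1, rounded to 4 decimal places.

1. box [0,84]×[0,34]: [(0, 0) (84, 0) (84, 34) (0, 34)]
2. ⊥bis P1·P0 via (54.375,14.985): [(0, 33.0334) (0, 0) (84, 0) (84, 5.1518)]  |A|=1603.7749
3. ⊥bis P1·P2 via (41.535,16.18): [(42.3598, 18.9731) (36.7568, 0) (84, 0) (84, 5.1518)]  |A|=555.435
4. ⊥bis P1·P3 via (58.46,9.88): [(60.2374, 13.0391) (42.3598, 18.9731) (36.7568, 0) (52.9012, 0)]  |A|=291.4751
5. ⊥bis P1·P4 via (64.02,13.35): [(60.2374, 13.0391) (42.3598, 18.9731) (36.7568, 0) (52.9012, 0)]  |A|=291.4751
6. ⊥bis P1·P5 via (46.545,7.425): [(60.2374, 13.0391) (42.3598, 18.9731) (41.1215, 14.7798) (52.0202, 0) (52.9012, 0)]  |A|=178.6799
7. ⊥bis P1·P6 via (64.77,9.805): [(60.2374, 13.0391) (42.3598, 18.9731) (41.1215, 14.7798) (52.0202, 0) (52.9012, 0)]  |A|=178.6799
8. ⊥bis P1·P7 via (48.275,11.16): [(60.2374, 13.0391) (46.5069, 17.5966) (50.9371, 1.4688) (52.0202, 0) (52.9012, 0)]  |A|=119.4661
9. ⊥bis P1·P8 via (60.13,20.545): [(60.2374, 13.0391) (46.5069, 17.5966) (50.9371, 1.4688) (52.0202, 0) (52.9012, 0)]  |A|=119.4661
10. ⊥bis P1·P9 via (29.915,14.73): [(60.2374, 13.0391) (46.5069, 17.5966) (50.9371, 1.4688) (52.0202, 0) (52.9012, 0)]  |A|=119.4661
11. canonical 5-gon: [(60.2374, 13.0391) (46.5069, 17.5966) (50.9371, 1.4688) (52.0202, 0) (52.9012, 0)]
12. shoelace: 119.4661

Area of P1's cell: 119.4661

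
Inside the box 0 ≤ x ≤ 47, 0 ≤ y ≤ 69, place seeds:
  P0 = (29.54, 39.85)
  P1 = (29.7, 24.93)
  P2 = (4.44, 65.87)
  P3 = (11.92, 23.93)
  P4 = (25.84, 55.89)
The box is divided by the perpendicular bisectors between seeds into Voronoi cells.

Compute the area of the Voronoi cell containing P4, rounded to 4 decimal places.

Area of P4's cell: 696.6260

1. box [0,47]×[0,69]: [(0, 0) (47, 0) (47, 69) (0, 69)]
2. ⊥bis P4·P0 via (27.69,47.87): [(0, 41.4827) (47, 52.3243) (47, 69) (0, 69)]  |A|=1038.5365
3. ⊥bis P4·P1 via (27.77,40.41): [(0, 41.4827) (47, 52.3243) (47, 69) (0, 69)]  |A|=1038.5365
4. ⊥bis P4·P2 via (15.14,60.88): [(6.8285, 43.0578) (47, 52.3243) (47, 69) (18.9268, 69)]  |A|=699.0836
5. ⊥bis P4·P3 via (18.88,39.91): [(7.643, 44.8042) (9.9824, 43.7853) (47, 52.3243) (47, 69) (18.9268, 69)]  |A|=696.626
6. canonical 5-gon: [(7.643, 44.8042) (9.9824, 43.7853) (47, 52.3243) (47, 69) (18.9268, 69)]
7. shoelace: 696.626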